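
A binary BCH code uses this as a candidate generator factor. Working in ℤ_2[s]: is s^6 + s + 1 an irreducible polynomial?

Write g(s) = s^6 + s + 1.
Check for roots in ℤ_2: g(0) = 1; g(1) = 1.
No roots, so no linear factors.
Monic irreducibles of degree 2 over GF(2): s^2 + s + 1.
None of them divide g (all give nonzero remainder).
Monic irreducibles of degree 3 over GF(2): s^3 + s + 1, s^3 + s^2 + 1.
None of them divide g (all give nonzero remainder).
No irreducible factor of degree ≤ 3 exists, so g is irreducible over GF(2).

Yes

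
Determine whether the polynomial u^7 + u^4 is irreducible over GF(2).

Write m(u) = u^7 + u^4.
Check for roots in GF(2): m(0) = 0 → root; m(1) = 0 → root.
m(0) = 0, so (u) divides m(u); m is reducible.

No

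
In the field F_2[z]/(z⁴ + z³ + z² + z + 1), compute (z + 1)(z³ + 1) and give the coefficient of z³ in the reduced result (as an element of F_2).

0

Multiply in F_2[z]: (z + 1)·(z³ + 1) = z⁴ + z³ + z + 1.
Reduce using z⁴ ≡ z³ + z² + z + 1 (mod z⁴ + z³ + z² + z + 1).
Reduced: z².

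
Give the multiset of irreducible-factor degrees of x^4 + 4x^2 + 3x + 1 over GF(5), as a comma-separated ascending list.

Write h(x) = x^4 + 4x^2 + 3x + 1.
Roots in GF(5): h(0) = 1; h(1) = 4; h(2) = 4; h(3) = 2; h(4) = 3.
Complete factorization: h(x) = (x^4 + 4x^2 + 3x + 1).
Factor degrees with multiplicity: 4 = 4.

4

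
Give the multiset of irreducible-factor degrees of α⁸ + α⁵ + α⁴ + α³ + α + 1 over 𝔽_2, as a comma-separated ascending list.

Write h(α) = α⁸ + α⁵ + α⁴ + α³ + α + 1.
Roots in 𝔽_2: h(0) = 1; h(1) = 0 → root.
Linear factors from roots: (α + 1).
Complete factorization: h(α) = (α + 1)·(α² + α + 1)^2·(α³ + α² + 1).
Factor degrees with multiplicity: 1 + 2 + 2 + 3 = 8.

1, 2, 2, 3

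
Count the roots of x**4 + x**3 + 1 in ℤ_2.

0

Write g(x) = x**4 + x**3 + 1.
Evaluate at each of the 2 elements of ℤ_2:
g(0) = 1; g(1) = 1.
No element is a root.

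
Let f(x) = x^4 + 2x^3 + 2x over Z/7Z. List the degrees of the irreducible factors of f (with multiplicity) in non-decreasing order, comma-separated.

Linear factors from roots: (x), (x + 3).
Complete factorization: f(x) = (x)·(x + 3)·(x^2 - x + 3).
Factor degrees with multiplicity: 1 + 1 + 2 = 4.

1, 1, 2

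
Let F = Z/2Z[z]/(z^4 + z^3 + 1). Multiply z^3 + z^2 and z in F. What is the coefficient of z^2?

Multiply in Z/2Z[z]: (z^3 + z^2)·(z) = z^4 + z^3.
Reduce using z^4 ≡ z^3 + 1 (mod z^4 + z^3 + 1).
Reduced: 1.

0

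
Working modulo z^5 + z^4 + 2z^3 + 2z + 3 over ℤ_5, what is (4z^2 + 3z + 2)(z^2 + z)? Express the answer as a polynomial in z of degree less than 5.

4z^4 + 2z^3 + 2z

Multiply in ℤ_5[z]: (4z^2 + 3z + 2)·(z^2 + z) = 4z^4 + 2z^3 + 2z.
Reduced: 4z^4 + 2z^3 + 2z.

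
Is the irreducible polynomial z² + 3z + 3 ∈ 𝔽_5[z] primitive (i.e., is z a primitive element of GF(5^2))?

Write f(z) = z² + 3z + 3.
|GF(5^2)^×| = 5^2 − 1 = 24. Prime factorization: 24 = 2^3·3.
f is primitive ⇔ z has order 24 in GF(5)[z]/(f), i.e. z^(24/q) ≠ 1 for each prime q | 24.
z^(12) mod f = 4.
z^(8) mod f = z + 1.
None equal 1, so z has full order 24; f is primitive.

Yes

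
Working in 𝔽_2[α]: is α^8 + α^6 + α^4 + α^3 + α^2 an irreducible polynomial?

No

Write g(α) = α^8 + α^6 + α^4 + α^3 + α^2.
Check for roots in 𝔽_2: g(0) = 0 → root; g(1) = 1.
g(0) = 0, so (α) divides g(α); g is reducible.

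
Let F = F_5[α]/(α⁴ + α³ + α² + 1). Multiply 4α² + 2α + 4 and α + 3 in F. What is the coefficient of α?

Multiply in F_5[α]: (4α² + 2α + 4)·(α + 3) = 4α³ + 4α² + 2.
Reduced: 4α³ + 4α² + 2.

0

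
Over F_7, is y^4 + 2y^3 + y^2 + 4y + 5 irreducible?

No

Write g(y) = y^4 + 2y^3 + y^2 + 4y + 5.
Check for roots in F_7: g(0) = 5; g(1) = 6; g(2) = 0 → root; g(3) = 0 → root; g(4) = 1; g(5) = 1; g(6) = 1.
g(2) = 0, so (y − 2) divides g(y); g is reducible.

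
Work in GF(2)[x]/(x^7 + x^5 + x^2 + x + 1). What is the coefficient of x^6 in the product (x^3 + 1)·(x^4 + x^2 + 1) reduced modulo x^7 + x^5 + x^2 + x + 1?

Multiply in GF(2)[x]: (x^3 + 1)·(x^4 + x^2 + 1) = x^7 + x^5 + x^4 + x^3 + x^2 + 1.
Reduce using x^7 ≡ x^5 + x^2 + x + 1 (mod x^7 + x^5 + x^2 + x + 1).
Reduced: x^4 + x^3 + x.

0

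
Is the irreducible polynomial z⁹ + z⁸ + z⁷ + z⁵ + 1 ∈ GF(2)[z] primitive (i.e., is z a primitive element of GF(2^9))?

Write f(z) = z⁹ + z⁸ + z⁷ + z⁵ + 1.
|GF(2^9)^×| = 2^9 − 1 = 511. Prime factorization: 511 = 7·73.
f is primitive ⇔ z has order 511 in GF(2)[z]/(f), i.e. z^(511/q) ≠ 1 for each prime q | 511.
z^(73) mod f = 1
z^(7) mod f = z⁷.
Since z^(73) = 1, the order of z divides 73 < 511; not primitive.

No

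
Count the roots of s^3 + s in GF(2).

Write P(s) = s^3 + s.
Evaluate at each of the 2 elements of GF(2):
P(0) = 0 → root; P(1) = 0 → root.
Roots: {0, 1}.

2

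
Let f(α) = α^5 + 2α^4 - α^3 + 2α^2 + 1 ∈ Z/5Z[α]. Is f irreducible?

No

Check for roots in Z/5Z: f(0) = 1; f(1) = 0 → root; f(2) = 0 → root; f(3) = 2; f(4) = 0 → root.
f(1) = 0, so (α − 1) divides f(α); f is reducible.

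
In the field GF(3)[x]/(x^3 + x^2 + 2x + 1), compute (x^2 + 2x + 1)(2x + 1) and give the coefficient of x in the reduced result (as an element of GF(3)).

0

Multiply in GF(3)[x]: (x^2 + 2x + 1)·(2x + 1) = 2x^3 + 2x^2 + x + 1.
Reduce using x^3 ≡ 2x^2 + x + 2 (mod x^3 + x^2 + 2x + 1).
Reduced: 2.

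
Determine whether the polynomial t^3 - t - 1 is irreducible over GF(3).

Yes

Write g(t) = t^3 - t - 1.
Check for roots in GF(3): g(0) = 2; g(1) = 2; g(2) = 2.
No roots. A degree-3 polynomial over a field with no linear factor is irreducible.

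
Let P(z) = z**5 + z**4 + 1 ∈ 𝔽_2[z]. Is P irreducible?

No

Check for roots in 𝔽_2: P(0) = 1; P(1) = 1.
No roots, so no linear factors.
Monic irreducibles of degree 2 over GF(2): z**2 + z + 1.
z**2 + z + 1 divides P: P(z) = (z**2 + z + 1)·(z**3 + z + 1).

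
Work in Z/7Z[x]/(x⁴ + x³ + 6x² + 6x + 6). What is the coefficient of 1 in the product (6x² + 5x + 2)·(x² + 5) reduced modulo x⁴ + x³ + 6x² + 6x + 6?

Multiply in Z/7Z[x]: (6x² + 5x + 2)·(x² + 5) = 6x⁴ + 5x³ + 4x² + 4x + 3.
Reduce using x⁴ ≡ 6x³ + x² + x + 1 (mod x⁴ + x³ + 6x² + 6x + 6).
Reduced: 6x³ + 3x² + 3x + 2.

2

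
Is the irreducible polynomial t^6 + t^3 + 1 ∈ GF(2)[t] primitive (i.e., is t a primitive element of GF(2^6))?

Write f(t) = t^6 + t^3 + 1.
|GF(2^6)^×| = 2^6 − 1 = 63. Prime factorization: 63 = 3^2·7.
f is primitive ⇔ t has order 63 in GF(2)[t]/(f), i.e. t^(63/q) ≠ 1 for each prime q | 63.
t^(21) mod f = t^3.
t^(9) mod f = 1
Since t^(9) = 1, the order of t divides 9 < 63; not primitive.

No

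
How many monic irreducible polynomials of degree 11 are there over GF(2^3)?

780903144

The number of monic irreducibles of degree 11 over GF(8) is (1/11)·Σ_{d∣11} μ(11/d) 8^d.
Divisors of 11: 1, 11; μ(11/d) for each: -1, 1.
Σ = − 8^1 + 8^11 = 8589934584.
N = 8589934584/11 = 780903144.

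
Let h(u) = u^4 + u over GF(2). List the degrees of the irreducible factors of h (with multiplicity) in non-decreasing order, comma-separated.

Roots in GF(2): h(0) = 0 → root; h(1) = 0 → root.
Linear factors from roots: (u), (u + 1).
Complete factorization: h(u) = (u)·(u + 1)·(u^2 + u + 1).
Factor degrees with multiplicity: 1 + 1 + 2 = 4.

1, 1, 2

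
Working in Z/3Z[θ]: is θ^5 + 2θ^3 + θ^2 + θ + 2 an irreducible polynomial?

Yes

Write f(θ) = θ^5 + 2θ^3 + θ^2 + θ + 2.
Check for roots in Z/3Z: f(0) = 2; f(1) = 1; f(2) = 2.
No roots, so no linear factors.
Monic irreducibles of degree 2 over GF(3): θ^2 + 1, θ^2 + θ + 2, θ^2 + 2θ + 2.
None of them divide f (all give nonzero remainder).
No irreducible factor of degree ≤ 2 exists, so f is irreducible over GF(3).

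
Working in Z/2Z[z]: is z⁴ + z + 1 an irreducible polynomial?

Yes

Write P(z) = z⁴ + z + 1.
Check for roots in Z/2Z: P(0) = 1; P(1) = 1.
No roots, so no linear factors.
Monic irreducibles of degree 2 over GF(2): z² + z + 1.
None of them divide P (all give nonzero remainder).
No irreducible factor of degree ≤ 2 exists, so P is irreducible over GF(2).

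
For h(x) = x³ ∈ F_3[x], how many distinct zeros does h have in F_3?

Evaluate at each of the 3 elements of F_3:
h(0) = 0 → root; h(1) = 1; h(2) = 2.
Roots: {0}.

1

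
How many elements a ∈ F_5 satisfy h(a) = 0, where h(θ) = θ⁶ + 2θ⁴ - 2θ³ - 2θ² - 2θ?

2

Evaluate at each of the 5 elements of F_5:
h(0) = 0 → root; h(1) = 2; h(2) = 3; h(3) = 3; h(4) = 0 → root.
Roots: {0, 4}.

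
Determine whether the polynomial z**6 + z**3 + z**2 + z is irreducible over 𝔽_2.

No

Write f(z) = z**6 + z**3 + z**2 + z.
Check for roots in 𝔽_2: f(0) = 0 → root; f(1) = 0 → root.
f(0) = 0, so (z) divides f(z); f is reducible.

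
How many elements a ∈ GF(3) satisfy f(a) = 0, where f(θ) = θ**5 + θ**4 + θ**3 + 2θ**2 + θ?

Evaluate at each of the 3 elements of GF(3):
f(0) = 0 → root; f(1) = 0 → root; f(2) = 0 → root.
Roots: {0, 1, 2}.

3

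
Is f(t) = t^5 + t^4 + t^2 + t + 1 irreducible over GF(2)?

Yes

Check for roots in GF(2): f(0) = 1; f(1) = 1.
No roots, so no linear factors.
Monic irreducibles of degree 2 over GF(2): t^2 + t + 1.
None of them divide f (all give nonzero remainder).
No irreducible factor of degree ≤ 2 exists, so f is irreducible over GF(2).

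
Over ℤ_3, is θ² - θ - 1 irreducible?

Write f(θ) = θ² - θ - 1.
Check for roots in ℤ_3: f(0) = 2; f(1) = 2; f(2) = 1.
No roots. A degree-2 polynomial over a field with no linear factor is irreducible.

Yes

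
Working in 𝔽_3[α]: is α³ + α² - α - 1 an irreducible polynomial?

No

Write m(α) = α³ + α² - α - 1.
Check for roots in 𝔽_3: m(0) = 2; m(1) = 0 → root; m(2) = 0 → root.
m(1) = 0, so (α − 1) divides m(α); m is reducible.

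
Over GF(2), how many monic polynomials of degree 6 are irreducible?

9

The number of monic irreducibles of degree 6 over GF(2) is (1/6)·Σ_{d∣6} μ(6/d) 2^d.
Divisors of 6: 1, 2, 3, 6; μ(6/d) for each: 1, -1, -1, 1.
Σ = 2^1 − 2^2 − 2^3 + 2^6 = 54.
N = 54/6 = 9.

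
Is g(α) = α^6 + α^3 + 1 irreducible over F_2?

Check for roots in F_2: g(0) = 1; g(1) = 1.
No roots, so no linear factors.
Monic irreducibles of degree 2 over GF(2): α^2 + α + 1.
None of them divide g (all give nonzero remainder).
Monic irreducibles of degree 3 over GF(2): α^3 + α + 1, α^3 + α^2 + 1.
None of them divide g (all give nonzero remainder).
No irreducible factor of degree ≤ 3 exists, so g is irreducible over GF(2).

Yes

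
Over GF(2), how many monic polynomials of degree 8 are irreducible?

30

The number of monic irreducibles of degree 8 over GF(2) is (1/8)·Σ_{d∣8} μ(8/d) 2^d.
Divisors of 8: 1, 2, 4, 8; μ(8/d) for each: 0, 0, -1, 1.
Σ = − 2^4 + 2^8 = 240.
N = 240/8 = 30.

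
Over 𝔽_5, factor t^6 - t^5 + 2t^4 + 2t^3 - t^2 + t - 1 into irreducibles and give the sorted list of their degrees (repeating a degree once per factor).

Write h(t) = t^6 - t^5 + 2t^4 + 2t^3 - t^2 + t - 1.
Roots in 𝔽_5: h(0) = 4; h(1) = 3; h(2) = 2; h(3) = 0 → root; h(4) = 4.
Linear factors from roots: (t + 2).
Complete factorization: h(t) = (t + 2)·(t^2 + 2t - 1)·(t^3 - t - 2).
Factor degrees with multiplicity: 1 + 2 + 3 = 6.

1, 2, 3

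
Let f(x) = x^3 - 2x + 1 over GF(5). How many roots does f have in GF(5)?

2

Evaluate at each of the 5 elements of GF(5):
f(0) = 1; f(1) = 0 → root; f(2) = 0 → root; f(3) = 2; f(4) = 2.
Roots: {1, 2}.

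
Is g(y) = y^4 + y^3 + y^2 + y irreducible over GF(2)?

No

Check for roots in GF(2): g(0) = 0 → root; g(1) = 0 → root.
g(0) = 0, so (y) divides g(y); g is reducible.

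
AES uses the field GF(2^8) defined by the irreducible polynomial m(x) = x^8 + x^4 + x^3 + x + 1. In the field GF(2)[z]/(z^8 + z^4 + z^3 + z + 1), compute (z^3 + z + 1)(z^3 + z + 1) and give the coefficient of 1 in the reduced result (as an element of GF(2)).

Multiply in GF(2)[z]: (z^3 + z + 1)·(z^3 + z + 1) = z^6 + z^2 + 1.
Reduced: z^6 + z^2 + 1.

1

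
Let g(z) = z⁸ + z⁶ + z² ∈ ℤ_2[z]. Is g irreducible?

No

Check for roots in ℤ_2: g(0) = 0 → root; g(1) = 1.
g(0) = 0, so (z) divides g(z); g is reducible.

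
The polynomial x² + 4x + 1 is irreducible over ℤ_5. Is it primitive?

Write f(x) = x² + 4x + 1.
|GF(5^2)^×| = 5^2 − 1 = 24. Prime factorization: 24 = 2^3·3.
f is primitive ⇔ x has order 24 in GF(5)[x]/(f), i.e. x^(24/q) ≠ 1 for each prime q | 24.
x^(12) mod f = 1
x^(8) mod f = x + 4.
Since x^(12) = 1, the order of x divides 12 < 24; not primitive.

No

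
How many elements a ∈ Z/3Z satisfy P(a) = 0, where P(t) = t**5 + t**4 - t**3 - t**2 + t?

Evaluate at each of the 3 elements of Z/3Z:
P(0) = 0 → root; P(1) = 1; P(2) = 2.
Roots: {0}.

1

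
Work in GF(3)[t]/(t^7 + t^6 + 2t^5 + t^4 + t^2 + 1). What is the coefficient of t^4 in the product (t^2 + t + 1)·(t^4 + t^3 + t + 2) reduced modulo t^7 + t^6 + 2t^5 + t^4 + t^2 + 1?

2

Multiply in GF(3)[t]: (t^2 + t + 1)·(t^4 + t^3 + t + 2) = t^6 + 2t^5 + 2t^4 + 2t^3 + 2.
Reduced: t^6 + 2t^5 + 2t^4 + 2t^3 + 2.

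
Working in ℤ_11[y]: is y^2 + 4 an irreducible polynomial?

Write m(y) = y^2 + 4.
Check each element of ℤ_11 for a root: m(0)=4, m(1)=5, m(2)=8, m(3)=2, m(4)=9, m(5)=7, m(6)=7, m(7)=9, m(8)=2, m(9)=8, m(10)=5.
No roots. A degree-2 polynomial over a field with no linear factor is irreducible.

Yes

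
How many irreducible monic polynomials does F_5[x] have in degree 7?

11160

Gauss's count: N_{5}(7) = (1/7) Σ_{d|7} μ(7/d)·5^d.
Divisors of 7: 1, 7; μ(7/d) for each: -1, 1.
Σ = − 5^1 + 5^7 = 78120.
N = 78120/7 = 11160.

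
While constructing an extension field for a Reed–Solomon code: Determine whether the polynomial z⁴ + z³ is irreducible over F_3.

No

Write g(z) = z⁴ + z³.
Check for roots in F_3: g(0) = 0 → root; g(1) = 2; g(2) = 0 → root.
g(0) = 0, so (z) divides g(z); g is reducible.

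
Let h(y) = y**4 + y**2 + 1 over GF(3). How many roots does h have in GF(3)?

2

Evaluate at each of the 3 elements of GF(3):
h(0) = 1; h(1) = 0 → root; h(2) = 0 → root.
Roots: {1, 2}.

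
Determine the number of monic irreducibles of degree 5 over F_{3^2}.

11808

By the necklace-counting formula, N_9(5) = (1/5) Σ_{d|5} μ(5/d)·9^d.
Divisors of 5: 1, 5; μ(5/d) for each: -1, 1.
Σ = − 9^1 + 9^5 = 59040.
N = 59040/5 = 11808.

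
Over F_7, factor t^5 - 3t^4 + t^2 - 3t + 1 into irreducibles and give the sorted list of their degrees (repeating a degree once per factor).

Write f(t) = t^5 - 3t^4 + t^2 - 3t + 1.
Complete factorization: f(t) = (t^5 - 3t^4 + t^2 - 3t + 1).
Factor degrees with multiplicity: 5 = 5.

5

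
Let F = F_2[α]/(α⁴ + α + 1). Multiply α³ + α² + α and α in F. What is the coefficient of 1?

1

Multiply in F_2[α]: (α³ + α² + α)·(α) = α⁴ + α³ + α².
Reduce using α⁴ ≡ α + 1 (mod α⁴ + α + 1).
Reduced: α³ + α² + α + 1.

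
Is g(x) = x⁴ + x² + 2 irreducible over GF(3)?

Check for roots in GF(3): g(0) = 2; g(1) = 1; g(2) = 1.
No roots, so no linear factors.
Monic irreducibles of degree 2 over GF(3): x² + 1, x² + x + 2, x² + 2x + 2.
None of them divide g (all give nonzero remainder).
No irreducible factor of degree ≤ 2 exists, so g is irreducible over GF(3).

Yes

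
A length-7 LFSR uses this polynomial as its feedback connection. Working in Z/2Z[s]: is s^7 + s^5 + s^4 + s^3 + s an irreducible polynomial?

No

Write h(s) = s^7 + s^5 + s^4 + s^3 + s.
Check for roots in Z/2Z: h(0) = 0 → root; h(1) = 1.
h(0) = 0, so (s) divides h(s); h is reducible.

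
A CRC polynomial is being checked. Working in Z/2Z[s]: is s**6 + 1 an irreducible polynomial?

Write m(s) = s**6 + 1.
Check for roots in Z/2Z: m(0) = 1; m(1) = 0 → root.
m(1) = 0, so (s − 1) divides m(s); m is reducible.

No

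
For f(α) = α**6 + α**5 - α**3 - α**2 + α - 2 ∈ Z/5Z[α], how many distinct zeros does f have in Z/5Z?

Evaluate at each of the 5 elements of Z/5Z:
f(0) = 3; f(1) = 4; f(2) = 4; f(3) = 2; f(4) = 2.
No element is a root.

0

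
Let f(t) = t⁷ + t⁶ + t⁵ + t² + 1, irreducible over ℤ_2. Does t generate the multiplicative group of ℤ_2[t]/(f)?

Yes

|GF(2^7)^×| = 2^7 − 1 = 127. Prime factorization: 127 = 127.
f is primitive ⇔ t has order 127 in GF(2)[t]/(f), i.e. t^(127/q) ≠ 1 for each prime q | 127.
t^(1) mod f = t.
None equal 1, so t has full order 127; f is primitive.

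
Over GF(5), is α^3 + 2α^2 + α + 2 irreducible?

No

Write h(α) = α^3 + 2α^2 + α + 2.
Check for roots in GF(5): h(0) = 2; h(1) = 1; h(2) = 0 → root; h(3) = 0 → root; h(4) = 2.
h(2) = 0, so (α − 2) divides h(α); h is reducible.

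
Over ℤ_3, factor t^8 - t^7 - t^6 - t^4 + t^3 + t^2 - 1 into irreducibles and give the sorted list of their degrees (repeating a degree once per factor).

8

Write h(t) = t^8 - t^7 - t^6 - t^4 + t^3 + t^2 - 1.
Roots in ℤ_3: h(0) = 2; h(1) = 2; h(2) = 2.
Complete factorization: h(t) = (t^8 - t^7 - t^6 - t^4 + t^3 + t^2 - 1).
Factor degrees with multiplicity: 8 = 8.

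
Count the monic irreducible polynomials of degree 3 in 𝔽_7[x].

The number of monic irreducibles of degree 3 over GF(7) is (1/3)·Σ_{d∣3} μ(3/d) 7^d.
Divisors of 3: 1, 3; μ(3/d) for each: -1, 1.
Σ = − 7^1 + 7^3 = 336.
N = 336/3 = 112.

112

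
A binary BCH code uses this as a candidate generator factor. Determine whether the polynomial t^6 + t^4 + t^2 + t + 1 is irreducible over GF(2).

Yes

Write h(t) = t^6 + t^4 + t^2 + t + 1.
Check for roots in GF(2): h(0) = 1; h(1) = 1.
No roots, so no linear factors.
Monic irreducibles of degree 2 over GF(2): t^2 + t + 1.
None of them divide h (all give nonzero remainder).
Monic irreducibles of degree 3 over GF(2): t^3 + t + 1, t^3 + t^2 + 1.
None of them divide h (all give nonzero remainder).
No irreducible factor of degree ≤ 3 exists, so h is irreducible over GF(2).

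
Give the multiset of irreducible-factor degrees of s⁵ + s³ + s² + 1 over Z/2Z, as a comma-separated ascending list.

Write h(s) = s⁵ + s³ + s² + 1.
Roots in Z/2Z: h(0) = 1; h(1) = 0 → root.
Linear factors from roots: (s + 1).
Complete factorization: h(s) = (s + 1)^3·(s² + s + 1).
Factor degrees with multiplicity: 1 + 1 + 1 + 2 = 5.

1, 1, 1, 2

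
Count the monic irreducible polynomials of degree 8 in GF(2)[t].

30

The number of monic irreducibles of degree 8 over GF(2) is (1/8)·Σ_{d∣8} μ(8/d) 2^d.
Divisors of 8: 1, 2, 4, 8; μ(8/d) for each: 0, 0, -1, 1.
Σ = − 2^4 + 2^8 = 240.
N = 240/8 = 30.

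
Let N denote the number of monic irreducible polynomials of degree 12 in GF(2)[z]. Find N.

Gauss's count: N_{2}(12) = (1/12) Σ_{d|12} μ(12/d)·2^d.
Divisors of 12: 1, 2, 3, 4, 6, 12; μ(12/d) for each: 0, 1, 0, -1, -1, 1.
Σ = 2^2 − 2^4 − 2^6 + 2^12 = 4020.
N = 4020/12 = 335.

335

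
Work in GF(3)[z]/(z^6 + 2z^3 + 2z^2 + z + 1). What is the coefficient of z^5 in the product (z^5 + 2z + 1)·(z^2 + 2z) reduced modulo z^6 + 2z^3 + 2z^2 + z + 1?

0

Multiply in GF(3)[z]: (z^5 + 2z + 1)·(z^2 + 2z) = z^7 + 2z^6 + 2z^3 + 2z^2 + 2z.
Reduce using z^6 ≡ z^3 + z^2 + 2z + 2 (mod z^6 + 2z^3 + 2z^2 + z + 1).
Reduced: z^4 + 2z^3 + 2z + 1.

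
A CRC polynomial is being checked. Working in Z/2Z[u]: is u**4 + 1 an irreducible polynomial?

No

Write m(u) = u**4 + 1.
Check for roots in Z/2Z: m(0) = 1; m(1) = 0 → root.
m(1) = 0, so (u − 1) divides m(u); m is reducible.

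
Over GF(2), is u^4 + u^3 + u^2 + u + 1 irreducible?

Write g(u) = u^4 + u^3 + u^2 + u + 1.
Check for roots in GF(2): g(0) = 1; g(1) = 1.
No roots, so no linear factors.
Monic irreducibles of degree 2 over GF(2): u^2 + u + 1.
None of them divide g (all give nonzero remainder).
No irreducible factor of degree ≤ 2 exists, so g is irreducible over GF(2).

Yes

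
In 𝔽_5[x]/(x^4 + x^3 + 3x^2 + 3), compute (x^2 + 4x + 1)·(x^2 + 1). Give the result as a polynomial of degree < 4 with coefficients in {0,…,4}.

Multiply in 𝔽_5[x]: (x^2 + 4x + 1)·(x^2 + 1) = x^4 + 4x^3 + 2x^2 + 4x + 1.
Reduce using x^4 ≡ 4x^3 + 2x^2 + 2 (mod x^4 + x^3 + 3x^2 + 3).
Reduced: 3x^3 + 4x^2 + 4x + 3.

3x^3 + 4x^2 + 4x + 3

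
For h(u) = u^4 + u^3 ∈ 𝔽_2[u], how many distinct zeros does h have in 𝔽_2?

2

Evaluate at each of the 2 elements of 𝔽_2:
h(0) = 0 → root; h(1) = 0 → root.
Roots: {0, 1}.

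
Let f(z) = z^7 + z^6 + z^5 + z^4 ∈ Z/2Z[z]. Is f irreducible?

No

Check for roots in Z/2Z: f(0) = 0 → root; f(1) = 0 → root.
f(0) = 0, so (z) divides f(z); f is reducible.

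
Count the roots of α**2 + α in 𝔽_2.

Write P(α) = α**2 + α.
Evaluate at each of the 2 elements of 𝔽_2:
P(0) = 0 → root; P(1) = 0 → root.
Roots: {0, 1}.

2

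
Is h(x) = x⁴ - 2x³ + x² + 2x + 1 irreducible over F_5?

Yes

Check for roots in F_5: h(0) = 1; h(1) = 3; h(2) = 4; h(3) = 3; h(4) = 3.
No roots, so no linear factors.
Degree-2 irreducible divisors: test the 10 monic irreducibles of degree 2 over GF(5).
None of them divide h (all give nonzero remainder).
No irreducible factor of degree ≤ 2 exists, so h is irreducible over GF(5).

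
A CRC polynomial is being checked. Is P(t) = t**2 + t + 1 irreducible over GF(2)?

Yes

Check for roots in GF(2): P(0) = 1; P(1) = 1.
No roots. A degree-2 polynomial over a field with no linear factor is irreducible.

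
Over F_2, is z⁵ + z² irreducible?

No

Write P(z) = z⁵ + z².
Check for roots in F_2: P(0) = 0 → root; P(1) = 0 → root.
P(0) = 0, so (z) divides P(z); P is reducible.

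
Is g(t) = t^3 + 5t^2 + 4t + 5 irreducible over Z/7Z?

Check for roots in Z/7Z: g(0) = 5; g(1) = 1; g(2) = 6; g(3) = 5; g(4) = 4; g(5) = 2; g(6) = 5.
No roots. A degree-3 polynomial over a field with no linear factor is irreducible.

Yes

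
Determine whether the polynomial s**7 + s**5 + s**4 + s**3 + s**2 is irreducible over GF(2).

No

Write h(s) = s**7 + s**5 + s**4 + s**3 + s**2.
Check for roots in GF(2): h(0) = 0 → root; h(1) = 1.
h(0) = 0, so (s) divides h(s); h is reducible.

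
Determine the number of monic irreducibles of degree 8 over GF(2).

30

x^(2^8) − x is the product of all monic irreducibles of degree dividing 8; Möbius inversion gives N = (1/8) Σ μ(8/d)·2^d.
Divisors of 8: 1, 2, 4, 8; μ(8/d) for each: 0, 0, -1, 1.
Σ = − 2^4 + 2^8 = 240.
N = 240/8 = 30.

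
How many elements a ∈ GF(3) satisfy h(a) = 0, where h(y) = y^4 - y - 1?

0

Evaluate at each of the 3 elements of GF(3):
h(0) = 2; h(1) = 2; h(2) = 1.
No element is a root.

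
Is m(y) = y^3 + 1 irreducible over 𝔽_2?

No

Check for roots in 𝔽_2: m(0) = 1; m(1) = 0 → root.
m(1) = 0, so (y − 1) divides m(y); m is reducible.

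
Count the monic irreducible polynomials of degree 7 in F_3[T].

The number of monic irreducibles of degree 7 over GF(3) is (1/7)·Σ_{d∣7} μ(7/d) 3^d.
Divisors of 7: 1, 7; μ(7/d) for each: -1, 1.
Σ = − 3^1 + 3^7 = 2184.
N = 2184/7 = 312.

312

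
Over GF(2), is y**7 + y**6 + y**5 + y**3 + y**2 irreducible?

No

Write f(y) = y**7 + y**6 + y**5 + y**3 + y**2.
Check for roots in GF(2): f(0) = 0 → root; f(1) = 1.
f(0) = 0, so (y) divides f(y); f is reducible.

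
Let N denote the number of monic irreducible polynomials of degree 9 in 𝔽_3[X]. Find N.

The number of monic irreducibles of degree 9 over GF(3) is (1/9)·Σ_{d∣9} μ(9/d) 3^d.
Divisors of 9: 1, 3, 9; μ(9/d) for each: 0, -1, 1.
Σ = − 3^3 + 3^9 = 19656.
N = 19656/9 = 2184.

2184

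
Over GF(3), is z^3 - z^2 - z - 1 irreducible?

Yes

Write m(z) = z^3 - z^2 - z - 1.
Check for roots in GF(3): m(0) = 2; m(1) = 1; m(2) = 1.
No roots. A degree-3 polynomial over a field with no linear factor is irreducible.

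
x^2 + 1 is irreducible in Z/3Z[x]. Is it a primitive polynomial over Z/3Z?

Write f(x) = x^2 + 1.
|GF(3^2)^×| = 3^2 − 1 = 8. Prime factorization: 8 = 2^3.
f is primitive ⇔ x has order 8 in GF(3)[x]/(f), i.e. x^(8/q) ≠ 1 for each prime q | 8.
x^(4) mod f = 1
Since x^(4) = 1, the order of x divides 4 < 8; not primitive.

No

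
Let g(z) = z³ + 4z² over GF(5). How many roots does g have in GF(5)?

Evaluate at each of the 5 elements of GF(5):
g(0) = 0 → root; g(1) = 0 → root; g(2) = 4; g(3) = 3; g(4) = 3.
Roots: {0, 1}.

2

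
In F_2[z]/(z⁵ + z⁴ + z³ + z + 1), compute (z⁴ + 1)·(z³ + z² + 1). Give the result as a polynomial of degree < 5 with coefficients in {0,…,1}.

z^3 + z

Multiply in F_2[z]: (z⁴ + 1)·(z³ + z² + 1) = z⁷ + z⁶ + z⁴ + z³ + z² + 1.
Reduce using z⁵ ≡ z⁴ + z³ + z + 1 (mod z⁵ + z⁴ + z³ + z + 1).
Reduced: z³ + z.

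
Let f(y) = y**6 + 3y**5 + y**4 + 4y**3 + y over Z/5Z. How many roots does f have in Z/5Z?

4

Evaluate at each of the 5 elements of Z/5Z:
f(0) = 0 → root; f(1) = 0 → root; f(2) = 0 → root; f(3) = 0 → root; f(4) = 4.
Roots: {0, 1, 2, 3}.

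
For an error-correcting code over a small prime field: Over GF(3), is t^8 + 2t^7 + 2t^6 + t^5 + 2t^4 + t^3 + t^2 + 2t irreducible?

Write m(t) = t^8 + 2t^7 + 2t^6 + t^5 + 2t^4 + t^3 + t^2 + 2t.
Check for roots in GF(3): m(0) = 0 → root; m(1) = 0 → root; m(2) = 0 → root.
m(0) = 0, so (t) divides m(t); m is reducible.

No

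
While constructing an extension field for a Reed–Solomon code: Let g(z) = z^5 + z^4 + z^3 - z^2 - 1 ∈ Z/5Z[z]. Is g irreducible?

Check for roots in Z/5Z: g(0) = 4; g(1) = 1; g(2) = 1; g(3) = 1; g(4) = 2.
No roots, so no linear factors.
Degree-2 irreducible divisors: test the 10 monic irreducibles of degree 2 over GF(5).
None of them divide g (all give nonzero remainder).
No irreducible factor of degree ≤ 2 exists, so g is irreducible over GF(5).

Yes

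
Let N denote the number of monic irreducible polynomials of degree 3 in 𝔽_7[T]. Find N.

112

Gauss's count: N_{7}(3) = (1/3) Σ_{d|3} μ(3/d)·7^d.
Divisors of 3: 1, 3; μ(3/d) for each: -1, 1.
Σ = − 7^1 + 7^3 = 336.
N = 336/3 = 112.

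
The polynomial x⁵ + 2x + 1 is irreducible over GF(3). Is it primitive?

Write f(x) = x⁵ + 2x + 1.
|GF(3^5)^×| = 3^5 − 1 = 242. Prime factorization: 242 = 2·11^2.
f is primitive ⇔ x has order 242 in GF(3)[x]/(f), i.e. x^(242/q) ≠ 1 for each prime q | 242.
x^(121) mod f = 2.
x^(22) mod f = 2x³ + 2x² + x + 1.
None equal 1, so x has full order 242; f is primitive.

Yes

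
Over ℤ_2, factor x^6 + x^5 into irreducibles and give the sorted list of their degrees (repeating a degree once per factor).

Write h(x) = x^6 + x^5.
Roots in ℤ_2: h(0) = 0 → root; h(1) = 0 → root.
Linear factors from roots: (x), (x + 1).
Complete factorization: h(x) = (x + 1)·(x)^5.
Factor degrees with multiplicity: 1 + 1 + 1 + 1 + 1 + 1 = 6.

1, 1, 1, 1, 1, 1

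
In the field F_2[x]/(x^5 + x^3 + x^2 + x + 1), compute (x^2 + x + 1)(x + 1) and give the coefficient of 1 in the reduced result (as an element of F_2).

Multiply in F_2[x]: (x^2 + x + 1)·(x + 1) = x^3 + 1.
Reduced: x^3 + 1.

1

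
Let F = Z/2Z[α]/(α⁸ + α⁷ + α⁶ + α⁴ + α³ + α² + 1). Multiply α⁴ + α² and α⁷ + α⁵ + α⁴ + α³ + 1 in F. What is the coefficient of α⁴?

0

Multiply in Z/2Z[α]: (α⁴ + α²)·(α⁷ + α⁵ + α⁴ + α³ + 1) = α¹¹ + α⁸ + α⁶ + α⁵ + α⁴ + α².
Reduce using α⁸ ≡ α⁷ + α⁶ + α⁴ + α³ + α² + 1 (mod α⁸ + α⁷ + α⁶ + α⁴ + α³ + α² + 1).
Reduced: α⁷ + α⁶ + α⁵ + α³.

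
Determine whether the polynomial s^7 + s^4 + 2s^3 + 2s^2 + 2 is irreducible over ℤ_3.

Write h(s) = s^7 + s^4 + 2s^3 + 2s^2 + 2.
Check for roots in ℤ_3: h(0) = 2; h(1) = 2; h(2) = 2.
No roots, so no linear factors.
Monic irreducibles of degree 2 over GF(3): s^2 + 1, s^2 + s + 2, s^2 + 2s + 2.
None of them divide h (all give nonzero remainder).
Degree-3 irreducible divisors: test the 8 monic irreducibles of degree 3 over GF(3).
None of them divide h (all give nonzero remainder).
No irreducible factor of degree ≤ 3 exists, so h is irreducible over GF(3).

Yes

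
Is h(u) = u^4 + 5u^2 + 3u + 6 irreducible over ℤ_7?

Check for roots in ℤ_7: h(0) = 6; h(1) = 1; h(2) = 6; h(3) = 1; h(4) = 4; h(5) = 1; h(6) = 2.
No roots, so no linear factors.
Degree-2 irreducible divisors: test the 21 monic irreducibles of degree 2 over GF(7).
None of them divide h (all give nonzero remainder).
No irreducible factor of degree ≤ 2 exists, so h is irreducible over GF(7).

Yes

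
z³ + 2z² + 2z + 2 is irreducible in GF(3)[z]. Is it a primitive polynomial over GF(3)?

No

Write f(z) = z³ + 2z² + 2z + 2.
|GF(3^3)^×| = 3^3 − 1 = 26. Prime factorization: 26 = 2·13.
f is primitive ⇔ z has order 26 in GF(3)[z]/(f), i.e. z^(26/q) ≠ 1 for each prime q | 26.
z^(13) mod f = 1
z^(2) mod f = z².
Since z^(13) = 1, the order of z divides 13 < 26; not primitive.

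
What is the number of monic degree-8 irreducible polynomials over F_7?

By the necklace-counting formula, N_7(8) = (1/8) Σ_{d|8} μ(8/d)·7^d.
Divisors of 8: 1, 2, 4, 8; μ(8/d) for each: 0, 0, -1, 1.
Σ = − 7^4 + 7^8 = 5762400.
N = 5762400/8 = 720300.

720300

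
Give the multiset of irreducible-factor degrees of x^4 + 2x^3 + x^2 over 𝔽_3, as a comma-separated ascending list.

1, 1, 1, 1

Write g(x) = x^4 + 2x^3 + x^2.
Roots in 𝔽_3: g(0) = 0 → root; g(1) = 1; g(2) = 0 → root.
Linear factors from roots: (x), (x + 1).
Complete factorization: g(x) = (x)^2·(x + 1)^2.
Factor degrees with multiplicity: 1 + 1 + 1 + 1 = 4.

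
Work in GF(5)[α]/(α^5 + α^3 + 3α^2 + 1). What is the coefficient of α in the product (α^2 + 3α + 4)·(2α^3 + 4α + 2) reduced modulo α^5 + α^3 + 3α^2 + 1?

Multiply in GF(5)[α]: (α^2 + 3α + 4)·(2α^3 + 4α + 2) = 2α^5 + α^4 + 2α^3 + 4α^2 + 2α + 3.
Reduce using α^5 ≡ 4α^3 + 2α^2 + 4 (mod α^5 + α^3 + 3α^2 + 1).
Reduced: α^4 + 3α^2 + 2α + 1.

2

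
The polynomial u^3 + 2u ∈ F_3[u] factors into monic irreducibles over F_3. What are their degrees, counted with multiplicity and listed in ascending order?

1, 1, 1

Write g(u) = u^3 + 2u.
Roots in F_3: g(0) = 0 → root; g(1) = 0 → root; g(2) = 0 → root.
Linear factors from roots: (u), (u + 2), (u + 1).
Complete factorization: g(u) = (u)·(u + 1)·(u + 2).
Factor degrees with multiplicity: 1 + 1 + 1 = 3.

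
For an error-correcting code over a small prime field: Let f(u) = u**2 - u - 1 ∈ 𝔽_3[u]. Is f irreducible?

Yes

Check for roots in 𝔽_3: f(0) = 2; f(1) = 2; f(2) = 1.
No roots. A degree-2 polynomial over a field with no linear factor is irreducible.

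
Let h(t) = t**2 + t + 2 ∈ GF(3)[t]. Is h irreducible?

Yes

Check for roots in GF(3): h(0) = 2; h(1) = 1; h(2) = 2.
No roots. A degree-2 polynomial over a field with no linear factor is irreducible.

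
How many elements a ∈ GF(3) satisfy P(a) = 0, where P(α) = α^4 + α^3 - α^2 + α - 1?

1

Evaluate at each of the 3 elements of GF(3):
P(0) = 2; P(1) = 1; P(2) = 0 → root.
Roots: {2}.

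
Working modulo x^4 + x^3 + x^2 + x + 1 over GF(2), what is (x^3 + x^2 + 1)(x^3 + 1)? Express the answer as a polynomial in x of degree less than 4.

x^2 + x

Multiply in GF(2)[x]: (x^3 + x^2 + 1)·(x^3 + 1) = x^6 + x^5 + x^2 + 1.
Reduce using x^4 ≡ x^3 + x^2 + x + 1 (mod x^4 + x^3 + x^2 + x + 1).
Reduced: x^2 + x.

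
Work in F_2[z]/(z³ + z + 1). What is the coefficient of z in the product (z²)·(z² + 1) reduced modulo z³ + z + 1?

1

Multiply in F_2[z]: (z²)·(z² + 1) = z⁴ + z².
Reduce using z³ ≡ z + 1 (mod z³ + z + 1).
Reduced: z.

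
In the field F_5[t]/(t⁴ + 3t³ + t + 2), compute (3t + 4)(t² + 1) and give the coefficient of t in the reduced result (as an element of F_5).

Multiply in F_5[t]: (3t + 4)·(t² + 1) = 3t³ + 4t² + 3t + 4.
Reduced: 3t³ + 4t² + 3t + 4.

3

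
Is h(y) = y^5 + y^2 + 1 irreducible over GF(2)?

Check for roots in GF(2): h(0) = 1; h(1) = 1.
No roots, so no linear factors.
Monic irreducibles of degree 2 over GF(2): y^2 + y + 1.
None of them divide h (all give nonzero remainder).
No irreducible factor of degree ≤ 2 exists, so h is irreducible over GF(2).

Yes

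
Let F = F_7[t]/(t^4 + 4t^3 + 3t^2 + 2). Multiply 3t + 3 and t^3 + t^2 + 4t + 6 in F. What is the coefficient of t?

2

Multiply in F_7[t]: (3t + 3)·(t^3 + t^2 + 4t + 6) = 3t^4 + 6t^3 + t^2 + 2t + 4.
Reduce using t^4 ≡ 3t^3 + 4t^2 + 5 (mod t^4 + 4t^3 + 3t^2 + 2).
Reduced: t^3 + 6t^2 + 2t + 5.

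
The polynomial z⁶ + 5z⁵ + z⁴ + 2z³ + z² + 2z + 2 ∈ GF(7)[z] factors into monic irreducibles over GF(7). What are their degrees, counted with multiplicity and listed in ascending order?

Write h(z) = z⁶ + 5z⁵ + z⁴ + 2z³ + z² + 2z + 2.
Linear factors from roots: (z + 6), (z + 5).
Complete factorization: h(z) = (z + 5)·(z + 6)·(z² + 3z + 5)·(z² + 5z + 3).
Factor degrees with multiplicity: 1 + 1 + 2 + 2 = 6.

1, 1, 2, 2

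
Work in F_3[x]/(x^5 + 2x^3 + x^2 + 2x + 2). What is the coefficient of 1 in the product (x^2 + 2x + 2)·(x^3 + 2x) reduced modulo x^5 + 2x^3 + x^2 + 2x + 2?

Multiply in F_3[x]: (x^2 + 2x + 2)·(x^3 + 2x) = x^5 + 2x^4 + x^3 + x^2 + x.
Reduce using x^5 ≡ x^3 + 2x^2 + x + 1 (mod x^5 + 2x^3 + x^2 + 2x + 2).
Reduced: 2x^4 + 2x^3 + 2x + 1.

1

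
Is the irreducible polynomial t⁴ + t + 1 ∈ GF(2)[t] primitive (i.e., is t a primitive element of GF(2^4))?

Write f(t) = t⁴ + t + 1.
|GF(2^4)^×| = 2^4 − 1 = 15. Prime factorization: 15 = 3·5.
f is primitive ⇔ t has order 15 in GF(2)[t]/(f), i.e. t^(15/q) ≠ 1 for each prime q | 15.
t^(5) mod f = t² + t.
t^(3) mod f = t³.
None equal 1, so t has full order 15; f is primitive.

Yes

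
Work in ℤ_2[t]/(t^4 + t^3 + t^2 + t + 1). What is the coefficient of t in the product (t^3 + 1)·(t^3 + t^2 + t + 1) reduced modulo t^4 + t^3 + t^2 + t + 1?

1

Multiply in ℤ_2[t]: (t^3 + 1)·(t^3 + t^2 + t + 1) = t^6 + t^5 + t^4 + t^2 + t + 1.
Reduce using t^4 ≡ t^3 + t^2 + t + 1 (mod t^4 + t^3 + t^2 + t + 1).
Reduced: t^3 + t + 1.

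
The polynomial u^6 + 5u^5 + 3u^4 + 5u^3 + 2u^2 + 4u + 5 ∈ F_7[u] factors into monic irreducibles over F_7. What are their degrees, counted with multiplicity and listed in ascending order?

Write f(u) = u^6 + 5u^5 + 3u^4 + 5u^3 + 2u^2 + 4u + 5.
Complete factorization: f(u) = (u^2 + 2u + 3)·(u^2 + 4u + 1)·(u^2 + 6u + 4).
Factor degrees with multiplicity: 2 + 2 + 2 = 6.

2, 2, 2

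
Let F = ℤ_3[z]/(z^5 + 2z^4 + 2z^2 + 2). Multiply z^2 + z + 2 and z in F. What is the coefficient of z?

2

Multiply in ℤ_3[z]: (z^2 + z + 2)·(z) = z^3 + z^2 + 2z.
Reduced: z^3 + z^2 + 2z.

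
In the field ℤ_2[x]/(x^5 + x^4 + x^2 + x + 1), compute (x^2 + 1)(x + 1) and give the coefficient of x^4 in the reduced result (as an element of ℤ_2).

0

Multiply in ℤ_2[x]: (x^2 + 1)·(x + 1) = x^3 + x^2 + x + 1.
Reduced: x^3 + x^2 + x + 1.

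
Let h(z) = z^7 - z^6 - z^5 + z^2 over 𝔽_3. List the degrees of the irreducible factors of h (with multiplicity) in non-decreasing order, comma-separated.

1, 1, 1, 1, 1, 2

Roots in 𝔽_3: h(0) = 0 → root; h(1) = 0 → root; h(2) = 0 → root.
Linear factors from roots: (z), (z - 1), (z + 1).
Complete factorization: h(z) = (z - 1)·(z)^2·(z + 1)^2·(z^2 + z - 1).
Factor degrees with multiplicity: 1 + 1 + 1 + 1 + 1 + 2 = 7.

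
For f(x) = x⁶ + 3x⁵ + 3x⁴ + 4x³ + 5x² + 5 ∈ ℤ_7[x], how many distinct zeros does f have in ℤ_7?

Evaluate at each of the 7 elements of ℤ_7:
f(0) = 5; f(1) = 0 → root; f(2) = 6; f(3) = 4; f(4) = 3; f(5) = 2; f(6) = 0 → root.
Roots: {1, 6}.

2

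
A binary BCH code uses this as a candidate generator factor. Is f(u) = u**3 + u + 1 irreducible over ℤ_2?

Yes

Check for roots in ℤ_2: f(0) = 1; f(1) = 1.
No roots. A degree-3 polynomial over a field with no linear factor is irreducible.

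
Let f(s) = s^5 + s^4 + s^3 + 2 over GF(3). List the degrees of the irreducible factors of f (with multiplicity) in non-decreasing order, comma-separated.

Roots in GF(3): f(0) = 2; f(1) = 2; f(2) = 1.
Complete factorization: f(s) = (s^2 + 1)·(s^3 + s^2 + 2).
Factor degrees with multiplicity: 2 + 3 = 5.

2, 3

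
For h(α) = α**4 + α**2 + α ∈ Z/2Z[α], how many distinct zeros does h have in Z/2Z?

Evaluate at each of the 2 elements of Z/2Z:
h(0) = 0 → root; h(1) = 1.
Roots: {0}.

1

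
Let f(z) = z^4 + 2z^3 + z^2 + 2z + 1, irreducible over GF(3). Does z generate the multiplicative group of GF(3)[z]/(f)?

No

|GF(3^4)^×| = 3^4 − 1 = 80. Prime factorization: 80 = 2^4·5.
f is primitive ⇔ z has order 80 in GF(3)[z]/(f), i.e. z^(80/q) ≠ 1 for each prime q | 80.
z^(40) mod f = 1
z^(16) mod f = 2z.
Since z^(40) = 1, the order of z divides 40 < 80; not primitive.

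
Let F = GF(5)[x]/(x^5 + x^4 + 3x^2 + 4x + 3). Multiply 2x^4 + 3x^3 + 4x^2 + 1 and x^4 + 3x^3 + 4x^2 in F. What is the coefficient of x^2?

Multiply in GF(5)[x]: (2x^4 + 3x^3 + 4x^2 + 1)·(x^4 + 3x^3 + 4x^2) = 2x^8 + 4x^7 + x^6 + 4x^5 + 2x^4 + 3x^3 + 4x^2.
Reduce using x^5 ≡ 4x^4 + 2x^2 + x + 2 (mod x^5 + x^4 + 3x^2 + 4x + 3).
Reduced: 4x^4 + 2x^3 + 2x + 3.

0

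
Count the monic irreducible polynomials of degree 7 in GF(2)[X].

Gauss's count: N_{2}(7) = (1/7) Σ_{d|7} μ(7/d)·2^d.
Divisors of 7: 1, 7; μ(7/d) for each: -1, 1.
Σ = − 2^1 + 2^7 = 126.
N = 126/7 = 18.

18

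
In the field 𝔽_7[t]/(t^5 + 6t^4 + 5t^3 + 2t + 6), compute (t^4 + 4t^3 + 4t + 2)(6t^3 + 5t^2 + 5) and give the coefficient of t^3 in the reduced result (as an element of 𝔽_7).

Multiply in 𝔽_7[t]: (t^4 + 4t^3 + 4t + 2)·(6t^3 + 5t^2 + 5) = 6t^7 + t^6 + 6t^5 + t^4 + 3t^3 + 3t^2 + 6t + 3.
Reduce using t^5 ≡ t^4 + 2t^3 + 5t + 1 (mod t^5 + 6t^4 + 5t^3 + 2t + 6).
Reduced: 5t^4 + 6t^3 + 2t^2 + 5t.

6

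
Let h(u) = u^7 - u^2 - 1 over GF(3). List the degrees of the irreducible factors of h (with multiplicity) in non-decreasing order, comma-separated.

1, 1, 2, 3

Roots in GF(3): h(0) = 2; h(1) = 2; h(2) = 0 → root.
Linear factors from roots: (u + 1).
Complete factorization: h(u) = (u + 1)^2·(u^2 - u - 1)·(u^3 - u^2 + 1).
Factor degrees with multiplicity: 1 + 1 + 2 + 3 = 7.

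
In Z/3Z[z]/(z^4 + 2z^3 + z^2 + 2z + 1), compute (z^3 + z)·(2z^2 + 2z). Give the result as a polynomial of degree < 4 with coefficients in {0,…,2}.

z^3 + 2z + 2

Multiply in Z/3Z[z]: (z^3 + z)·(2z^2 + 2z) = 2z^5 + 2z^4 + 2z^3 + 2z^2.
Reduce using z^4 ≡ z^3 + 2z^2 + z + 2 (mod z^4 + 2z^3 + z^2 + 2z + 1).
Reduced: z^3 + 2z + 2.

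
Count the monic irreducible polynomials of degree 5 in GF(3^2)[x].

The number of monic irreducibles of degree 5 over GF(9) is (1/5)·Σ_{d∣5} μ(5/d) 9^d.
Divisors of 5: 1, 5; μ(5/d) for each: -1, 1.
Σ = − 9^1 + 9^5 = 59040.
N = 59040/5 = 11808.

11808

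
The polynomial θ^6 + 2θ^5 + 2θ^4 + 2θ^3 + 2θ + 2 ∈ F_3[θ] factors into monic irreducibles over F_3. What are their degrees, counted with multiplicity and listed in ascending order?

6

Write g(θ) = θ^6 + 2θ^5 + 2θ^4 + 2θ^3 + 2θ + 2.
Roots in F_3: g(0) = 2; g(1) = 2; g(2) = 2.
Complete factorization: g(θ) = (θ^6 + 2θ^5 + 2θ^4 + 2θ^3 + 2θ + 2).
Factor degrees with multiplicity: 6 = 6.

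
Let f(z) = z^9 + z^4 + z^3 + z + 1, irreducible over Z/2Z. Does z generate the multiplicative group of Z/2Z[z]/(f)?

|GF(2^9)^×| = 2^9 − 1 = 511. Prime factorization: 511 = 7·73.
f is primitive ⇔ z has order 511 in GF(2)[z]/(f), i.e. z^(511/q) ≠ 1 for each prime q | 511.
z^(73) mod f = z^8 + z^7 + z^5 + z^4 + z^3 + z^2 + z.
z^(7) mod f = z^7.
None equal 1, so z has full order 511; f is primitive.

Yes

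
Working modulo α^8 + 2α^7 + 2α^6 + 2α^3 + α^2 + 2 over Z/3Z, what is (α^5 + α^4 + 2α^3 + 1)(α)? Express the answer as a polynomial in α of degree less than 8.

α^6 + α^5 + 2α^4 + α

Multiply in Z/3Z[α]: (α^5 + α^4 + 2α^3 + 1)·(α) = α^6 + α^5 + 2α^4 + α.
Reduced: α^6 + α^5 + 2α^4 + α.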